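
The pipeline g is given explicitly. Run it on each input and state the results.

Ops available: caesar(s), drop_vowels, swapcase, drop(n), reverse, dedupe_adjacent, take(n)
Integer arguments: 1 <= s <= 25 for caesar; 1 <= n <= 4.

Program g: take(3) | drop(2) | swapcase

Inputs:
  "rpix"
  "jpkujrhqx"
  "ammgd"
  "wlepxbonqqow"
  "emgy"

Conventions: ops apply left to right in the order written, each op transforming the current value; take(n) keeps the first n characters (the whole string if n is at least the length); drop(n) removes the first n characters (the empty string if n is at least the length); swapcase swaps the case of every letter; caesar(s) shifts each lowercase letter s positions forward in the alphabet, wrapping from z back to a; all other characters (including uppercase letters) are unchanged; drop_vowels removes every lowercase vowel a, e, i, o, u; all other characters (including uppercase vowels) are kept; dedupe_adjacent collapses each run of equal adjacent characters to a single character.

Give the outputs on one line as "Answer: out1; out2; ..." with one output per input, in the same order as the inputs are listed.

"I"; "K"; "M"; "E"; "G"

Execution, op by op:
  "rpix" -> "rpi" -> "i" -> "I"
  "jpkujrhqx" -> "jpk" -> "k" -> "K"
  "ammgd" -> "amm" -> "m" -> "M"
  "wlepxbonqqow" -> "wle" -> "e" -> "E"
  "emgy" -> "emg" -> "g" -> "G"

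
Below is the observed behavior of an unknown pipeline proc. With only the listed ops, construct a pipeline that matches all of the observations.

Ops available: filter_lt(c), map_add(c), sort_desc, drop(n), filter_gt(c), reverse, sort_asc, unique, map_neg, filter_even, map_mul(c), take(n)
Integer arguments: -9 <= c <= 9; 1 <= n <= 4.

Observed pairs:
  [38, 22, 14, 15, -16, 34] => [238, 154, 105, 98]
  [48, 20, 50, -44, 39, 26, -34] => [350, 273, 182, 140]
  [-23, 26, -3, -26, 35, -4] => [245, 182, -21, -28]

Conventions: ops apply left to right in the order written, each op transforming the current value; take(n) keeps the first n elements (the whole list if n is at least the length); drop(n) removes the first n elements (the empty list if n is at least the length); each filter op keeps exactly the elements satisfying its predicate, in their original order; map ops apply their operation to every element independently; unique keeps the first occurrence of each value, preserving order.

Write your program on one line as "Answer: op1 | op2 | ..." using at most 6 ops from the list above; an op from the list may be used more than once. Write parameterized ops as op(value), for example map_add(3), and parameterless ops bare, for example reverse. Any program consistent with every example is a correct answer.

drop(1) | reverse | filter_gt(-8) | sort_desc | map_mul(7)

Check, running the answer program on each example:
  [38, 22, 14, 15, -16, 34] -> [22, 14, 15, -16, 34] -> [34, -16, 15, 14, 22] -> [34, 15, 14, 22] -> [34, 22, 15, 14] -> [238, 154, 105, 98]
  [48, 20, 50, -44, 39, 26, -34] -> [20, 50, -44, 39, 26, -34] -> [-34, 26, 39, -44, 50, 20] -> [26, 39, 50, 20] -> [50, 39, 26, 20] -> [350, 273, 182, 140]
  [-23, 26, -3, -26, 35, -4] -> [26, -3, -26, 35, -4] -> [-4, 35, -26, -3, 26] -> [-4, 35, -3, 26] -> [35, 26, -3, -4] -> [245, 182, -21, -28]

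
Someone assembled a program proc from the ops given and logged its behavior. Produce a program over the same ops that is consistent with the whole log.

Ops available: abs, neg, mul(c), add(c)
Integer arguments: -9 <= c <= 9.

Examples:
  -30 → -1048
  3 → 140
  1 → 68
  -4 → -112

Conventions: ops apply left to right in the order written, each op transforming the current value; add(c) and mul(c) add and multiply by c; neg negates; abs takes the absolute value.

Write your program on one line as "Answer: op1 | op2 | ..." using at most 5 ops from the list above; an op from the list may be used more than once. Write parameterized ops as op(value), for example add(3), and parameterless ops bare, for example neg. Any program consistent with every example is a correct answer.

mul(9) | add(8) | mul(-4) | neg

Check, running the answer program on each example:
  -30 -> -270 -> -262 -> 1048 -> -1048
  3 -> 27 -> 35 -> -140 -> 140
  1 -> 9 -> 17 -> -68 -> 68
  -4 -> -36 -> -28 -> 112 -> -112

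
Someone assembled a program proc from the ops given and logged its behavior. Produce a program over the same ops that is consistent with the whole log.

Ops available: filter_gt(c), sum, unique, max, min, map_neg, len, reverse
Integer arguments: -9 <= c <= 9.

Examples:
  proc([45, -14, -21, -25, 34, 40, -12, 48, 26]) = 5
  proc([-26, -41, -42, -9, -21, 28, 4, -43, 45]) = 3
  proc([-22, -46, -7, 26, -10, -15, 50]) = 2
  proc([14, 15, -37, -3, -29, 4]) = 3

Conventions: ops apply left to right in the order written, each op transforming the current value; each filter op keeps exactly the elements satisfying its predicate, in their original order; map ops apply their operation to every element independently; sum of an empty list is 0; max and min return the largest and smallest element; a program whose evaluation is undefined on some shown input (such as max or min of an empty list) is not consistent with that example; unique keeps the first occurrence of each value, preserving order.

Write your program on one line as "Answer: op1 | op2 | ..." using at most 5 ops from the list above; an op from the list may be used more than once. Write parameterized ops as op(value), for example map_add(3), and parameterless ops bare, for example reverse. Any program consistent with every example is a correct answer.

filter_gt(-2) | map_neg | reverse | len

Check, running the answer program on each example:
  [45, -14, -21, -25, 34, 40, -12, 48, 26] -> [45, 34, 40, 48, 26] -> [-45, -34, -40, -48, -26] -> [-26, -48, -40, -34, -45] -> 5
  [-26, -41, -42, -9, -21, 28, 4, -43, 45] -> [28, 4, 45] -> [-28, -4, -45] -> [-45, -4, -28] -> 3
  [-22, -46, -7, 26, -10, -15, 50] -> [26, 50] -> [-26, -50] -> [-50, -26] -> 2
  [14, 15, -37, -3, -29, 4] -> [14, 15, 4] -> [-14, -15, -4] -> [-4, -15, -14] -> 3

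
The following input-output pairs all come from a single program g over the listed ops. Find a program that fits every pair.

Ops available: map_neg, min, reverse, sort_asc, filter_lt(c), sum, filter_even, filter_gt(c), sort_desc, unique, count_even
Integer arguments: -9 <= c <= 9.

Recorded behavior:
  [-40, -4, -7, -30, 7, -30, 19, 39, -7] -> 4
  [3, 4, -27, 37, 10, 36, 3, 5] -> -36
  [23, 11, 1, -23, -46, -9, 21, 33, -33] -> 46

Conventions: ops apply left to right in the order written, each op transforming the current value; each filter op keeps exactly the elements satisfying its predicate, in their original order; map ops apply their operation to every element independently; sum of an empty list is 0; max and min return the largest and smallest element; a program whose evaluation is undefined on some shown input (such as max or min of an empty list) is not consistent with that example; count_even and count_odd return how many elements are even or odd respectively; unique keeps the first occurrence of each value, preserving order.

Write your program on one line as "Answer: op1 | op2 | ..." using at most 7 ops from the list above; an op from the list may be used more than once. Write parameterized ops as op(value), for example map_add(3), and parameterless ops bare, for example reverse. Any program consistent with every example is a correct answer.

map_neg | unique | sort_asc | sort_desc | filter_even | min

Check, running the answer program on each example:
  [-40, -4, -7, -30, 7, -30, 19, 39, -7] -> [40, 4, 7, 30, -7, 30, -19, -39, 7] -> [40, 4, 7, 30, -7, -19, -39] -> [-39, -19, -7, 4, 7, 30, 40] -> [40, 30, 7, 4, -7, -19, -39] -> [40, 30, 4] -> 4
  [3, 4, -27, 37, 10, 36, 3, 5] -> [-3, -4, 27, -37, -10, -36, -3, -5] -> [-3, -4, 27, -37, -10, -36, -5] -> [-37, -36, -10, -5, -4, -3, 27] -> [27, -3, -4, -5, -10, -36, -37] -> [-4, -10, -36] -> -36
  [23, 11, 1, -23, -46, -9, 21, 33, -33] -> [-23, -11, -1, 23, 46, 9, -21, -33, 33] -> [-23, -11, -1, 23, 46, 9, -21, -33, 33] -> [-33, -23, -21, -11, -1, 9, 23, 33, 46] -> [46, 33, 23, 9, -1, -11, -21, -23, -33] -> [46] -> 46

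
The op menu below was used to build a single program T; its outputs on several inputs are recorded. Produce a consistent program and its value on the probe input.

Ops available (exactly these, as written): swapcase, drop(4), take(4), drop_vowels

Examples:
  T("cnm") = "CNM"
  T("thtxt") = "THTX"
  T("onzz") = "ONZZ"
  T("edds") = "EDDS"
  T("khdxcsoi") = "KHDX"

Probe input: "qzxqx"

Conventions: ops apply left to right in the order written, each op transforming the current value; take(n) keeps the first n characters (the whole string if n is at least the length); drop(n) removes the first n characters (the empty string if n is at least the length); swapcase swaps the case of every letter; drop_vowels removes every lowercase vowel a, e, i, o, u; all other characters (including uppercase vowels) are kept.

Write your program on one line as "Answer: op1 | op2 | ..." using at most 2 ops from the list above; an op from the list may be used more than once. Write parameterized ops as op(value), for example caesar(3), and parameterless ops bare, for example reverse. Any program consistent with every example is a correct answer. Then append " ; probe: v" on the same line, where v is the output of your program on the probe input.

take(4) | swapcase ; probe: "QZXQ"

Check, running the answer program on each example:
  "cnm" -> "cnm" -> "CNM"
  "thtxt" -> "thtx" -> "THTX"
  "onzz" -> "onzz" -> "ONZZ"
  "edds" -> "edds" -> "EDDS"
  "khdxcsoi" -> "khdx" -> "KHDX"
  probe: "qzxqx" -> "qzxq" -> "QZXQ"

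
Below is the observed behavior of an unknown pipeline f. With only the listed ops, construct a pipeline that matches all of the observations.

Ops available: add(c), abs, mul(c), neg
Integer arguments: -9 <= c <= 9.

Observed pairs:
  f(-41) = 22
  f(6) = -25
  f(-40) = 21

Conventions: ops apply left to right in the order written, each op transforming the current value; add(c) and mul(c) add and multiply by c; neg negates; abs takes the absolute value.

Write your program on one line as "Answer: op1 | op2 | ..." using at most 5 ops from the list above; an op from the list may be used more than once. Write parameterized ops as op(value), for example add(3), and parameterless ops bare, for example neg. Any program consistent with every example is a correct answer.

add(7) | add(8) | neg | add(-4)

Check, running the answer program on each example:
  -41 -> -34 -> -26 -> 26 -> 22
  6 -> 13 -> 21 -> -21 -> -25
  -40 -> -33 -> -25 -> 25 -> 21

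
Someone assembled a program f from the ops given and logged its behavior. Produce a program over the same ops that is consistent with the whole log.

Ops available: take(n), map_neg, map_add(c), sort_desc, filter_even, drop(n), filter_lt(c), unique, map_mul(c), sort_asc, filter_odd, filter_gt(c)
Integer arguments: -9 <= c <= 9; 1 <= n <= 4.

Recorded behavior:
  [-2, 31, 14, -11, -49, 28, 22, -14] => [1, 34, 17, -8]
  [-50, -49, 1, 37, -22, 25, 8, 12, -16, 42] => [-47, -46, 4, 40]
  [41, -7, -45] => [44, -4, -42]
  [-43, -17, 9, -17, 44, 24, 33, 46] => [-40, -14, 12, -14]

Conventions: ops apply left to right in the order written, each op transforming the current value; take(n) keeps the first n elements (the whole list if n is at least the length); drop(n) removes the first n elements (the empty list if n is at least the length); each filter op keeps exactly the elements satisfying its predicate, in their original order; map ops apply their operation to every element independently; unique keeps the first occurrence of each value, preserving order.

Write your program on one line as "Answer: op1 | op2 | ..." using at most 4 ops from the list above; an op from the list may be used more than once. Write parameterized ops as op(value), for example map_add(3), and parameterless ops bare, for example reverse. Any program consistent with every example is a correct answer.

map_neg | take(4) | map_neg | map_add(3)

Check, running the answer program on each example:
  [-2, 31, 14, -11, -49, 28, 22, -14] -> [2, -31, -14, 11, 49, -28, -22, 14] -> [2, -31, -14, 11] -> [-2, 31, 14, -11] -> [1, 34, 17, -8]
  [-50, -49, 1, 37, -22, 25, 8, 12, -16, 42] -> [50, 49, -1, -37, 22, -25, -8, -12, 16, -42] -> [50, 49, -1, -37] -> [-50, -49, 1, 37] -> [-47, -46, 4, 40]
  [41, -7, -45] -> [-41, 7, 45] -> [-41, 7, 45] -> [41, -7, -45] -> [44, -4, -42]
  [-43, -17, 9, -17, 44, 24, 33, 46] -> [43, 17, -9, 17, -44, -24, -33, -46] -> [43, 17, -9, 17] -> [-43, -17, 9, -17] -> [-40, -14, 12, -14]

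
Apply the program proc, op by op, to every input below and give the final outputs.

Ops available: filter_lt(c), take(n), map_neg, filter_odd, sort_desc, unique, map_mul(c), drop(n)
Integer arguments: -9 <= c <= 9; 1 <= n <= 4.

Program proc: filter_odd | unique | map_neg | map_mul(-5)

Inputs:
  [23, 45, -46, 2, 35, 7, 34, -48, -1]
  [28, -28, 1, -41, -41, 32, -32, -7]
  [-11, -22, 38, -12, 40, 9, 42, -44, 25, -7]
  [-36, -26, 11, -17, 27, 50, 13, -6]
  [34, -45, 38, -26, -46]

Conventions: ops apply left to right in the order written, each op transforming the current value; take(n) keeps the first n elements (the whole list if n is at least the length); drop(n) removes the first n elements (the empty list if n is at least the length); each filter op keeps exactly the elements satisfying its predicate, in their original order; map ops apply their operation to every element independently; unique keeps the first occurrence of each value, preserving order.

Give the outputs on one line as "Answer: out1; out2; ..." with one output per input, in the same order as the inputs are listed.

[115, 225, 175, 35, -5]; [5, -205, -35]; [-55, 45, 125, -35]; [55, -85, 135, 65]; [-225]

Execution, op by op:
  [23, 45, -46, 2, 35, 7, 34, -48, -1] -> [23, 45, 35, 7, -1] -> [23, 45, 35, 7, -1] -> [-23, -45, -35, -7, 1] -> [115, 225, 175, 35, -5]
  [28, -28, 1, -41, -41, 32, -32, -7] -> [1, -41, -41, -7] -> [1, -41, -7] -> [-1, 41, 7] -> [5, -205, -35]
  [-11, -22, 38, -12, 40, 9, 42, -44, 25, -7] -> [-11, 9, 25, -7] -> [-11, 9, 25, -7] -> [11, -9, -25, 7] -> [-55, 45, 125, -35]
  [-36, -26, 11, -17, 27, 50, 13, -6] -> [11, -17, 27, 13] -> [11, -17, 27, 13] -> [-11, 17, -27, -13] -> [55, -85, 135, 65]
  [34, -45, 38, -26, -46] -> [-45] -> [-45] -> [45] -> [-225]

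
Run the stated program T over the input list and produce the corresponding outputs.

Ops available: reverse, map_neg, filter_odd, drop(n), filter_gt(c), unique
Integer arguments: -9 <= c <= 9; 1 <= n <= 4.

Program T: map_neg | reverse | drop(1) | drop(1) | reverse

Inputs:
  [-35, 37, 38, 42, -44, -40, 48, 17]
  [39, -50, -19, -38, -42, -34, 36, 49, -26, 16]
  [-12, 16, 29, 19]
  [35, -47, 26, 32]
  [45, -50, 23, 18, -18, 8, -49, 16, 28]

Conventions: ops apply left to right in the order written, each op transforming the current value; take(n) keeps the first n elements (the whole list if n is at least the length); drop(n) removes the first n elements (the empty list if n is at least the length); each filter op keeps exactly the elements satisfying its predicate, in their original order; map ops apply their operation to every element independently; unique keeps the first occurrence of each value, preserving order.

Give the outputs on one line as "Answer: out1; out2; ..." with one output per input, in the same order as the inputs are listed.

Execution, op by op:
  [-35, 37, 38, 42, -44, -40, 48, 17] -> [35, -37, -38, -42, 44, 40, -48, -17] -> [-17, -48, 40, 44, -42, -38, -37, 35] -> [-48, 40, 44, -42, -38, -37, 35] -> [40, 44, -42, -38, -37, 35] -> [35, -37, -38, -42, 44, 40]
  [39, -50, -19, -38, -42, -34, 36, 49, -26, 16] -> [-39, 50, 19, 38, 42, 34, -36, -49, 26, -16] -> [-16, 26, -49, -36, 34, 42, 38, 19, 50, -39] -> [26, -49, -36, 34, 42, 38, 19, 50, -39] -> [-49, -36, 34, 42, 38, 19, 50, -39] -> [-39, 50, 19, 38, 42, 34, -36, -49]
  [-12, 16, 29, 19] -> [12, -16, -29, -19] -> [-19, -29, -16, 12] -> [-29, -16, 12] -> [-16, 12] -> [12, -16]
  [35, -47, 26, 32] -> [-35, 47, -26, -32] -> [-32, -26, 47, -35] -> [-26, 47, -35] -> [47, -35] -> [-35, 47]
  [45, -50, 23, 18, -18, 8, -49, 16, 28] -> [-45, 50, -23, -18, 18, -8, 49, -16, -28] -> [-28, -16, 49, -8, 18, -18, -23, 50, -45] -> [-16, 49, -8, 18, -18, -23, 50, -45] -> [49, -8, 18, -18, -23, 50, -45] -> [-45, 50, -23, -18, 18, -8, 49]

[35, -37, -38, -42, 44, 40]; [-39, 50, 19, 38, 42, 34, -36, -49]; [12, -16]; [-35, 47]; [-45, 50, -23, -18, 18, -8, 49]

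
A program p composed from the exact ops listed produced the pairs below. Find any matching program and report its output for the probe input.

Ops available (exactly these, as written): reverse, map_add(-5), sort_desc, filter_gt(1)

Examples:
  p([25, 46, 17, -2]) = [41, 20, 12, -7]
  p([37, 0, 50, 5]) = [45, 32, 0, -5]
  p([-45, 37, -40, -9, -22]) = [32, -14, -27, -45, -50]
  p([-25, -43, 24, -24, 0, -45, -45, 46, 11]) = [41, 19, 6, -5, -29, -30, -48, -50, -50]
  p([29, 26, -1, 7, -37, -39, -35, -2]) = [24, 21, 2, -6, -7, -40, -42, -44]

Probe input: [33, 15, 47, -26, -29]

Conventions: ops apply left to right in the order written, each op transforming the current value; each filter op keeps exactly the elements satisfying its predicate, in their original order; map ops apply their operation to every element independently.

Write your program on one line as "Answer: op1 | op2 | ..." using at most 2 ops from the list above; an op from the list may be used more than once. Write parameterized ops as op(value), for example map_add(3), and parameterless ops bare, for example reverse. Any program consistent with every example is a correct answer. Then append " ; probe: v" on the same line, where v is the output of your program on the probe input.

map_add(-5) | sort_desc ; probe: [42, 28, 10, -31, -34]

Check, running the answer program on each example:
  [25, 46, 17, -2] -> [20, 41, 12, -7] -> [41, 20, 12, -7]
  [37, 0, 50, 5] -> [32, -5, 45, 0] -> [45, 32, 0, -5]
  [-45, 37, -40, -9, -22] -> [-50, 32, -45, -14, -27] -> [32, -14, -27, -45, -50]
  [-25, -43, 24, -24, 0, -45, -45, 46, 11] -> [-30, -48, 19, -29, -5, -50, -50, 41, 6] -> [41, 19, 6, -5, -29, -30, -48, -50, -50]
  [29, 26, -1, 7, -37, -39, -35, -2] -> [24, 21, -6, 2, -42, -44, -40, -7] -> [24, 21, 2, -6, -7, -40, -42, -44]
  probe: [33, 15, 47, -26, -29] -> [28, 10, 42, -31, -34] -> [42, 28, 10, -31, -34]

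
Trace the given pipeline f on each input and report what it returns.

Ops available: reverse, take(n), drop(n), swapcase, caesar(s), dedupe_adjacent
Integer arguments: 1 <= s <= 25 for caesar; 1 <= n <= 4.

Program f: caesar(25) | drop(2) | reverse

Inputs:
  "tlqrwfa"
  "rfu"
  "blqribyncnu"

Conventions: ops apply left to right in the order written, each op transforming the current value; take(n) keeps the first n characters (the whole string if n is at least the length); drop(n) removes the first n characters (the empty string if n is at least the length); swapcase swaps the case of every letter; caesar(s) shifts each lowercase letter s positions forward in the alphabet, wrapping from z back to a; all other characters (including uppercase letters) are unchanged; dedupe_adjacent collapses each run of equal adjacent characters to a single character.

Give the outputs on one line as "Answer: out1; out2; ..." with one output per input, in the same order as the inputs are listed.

Execution, op by op:
  "tlqrwfa" -> "skpqvez" -> "pqvez" -> "zevqp"
  "rfu" -> "qet" -> "t" -> "t"
  "blqribyncnu" -> "akpqhaxmbmt" -> "pqhaxmbmt" -> "tmbmxahqp"

"zevqp"; "t"; "tmbmxahqp"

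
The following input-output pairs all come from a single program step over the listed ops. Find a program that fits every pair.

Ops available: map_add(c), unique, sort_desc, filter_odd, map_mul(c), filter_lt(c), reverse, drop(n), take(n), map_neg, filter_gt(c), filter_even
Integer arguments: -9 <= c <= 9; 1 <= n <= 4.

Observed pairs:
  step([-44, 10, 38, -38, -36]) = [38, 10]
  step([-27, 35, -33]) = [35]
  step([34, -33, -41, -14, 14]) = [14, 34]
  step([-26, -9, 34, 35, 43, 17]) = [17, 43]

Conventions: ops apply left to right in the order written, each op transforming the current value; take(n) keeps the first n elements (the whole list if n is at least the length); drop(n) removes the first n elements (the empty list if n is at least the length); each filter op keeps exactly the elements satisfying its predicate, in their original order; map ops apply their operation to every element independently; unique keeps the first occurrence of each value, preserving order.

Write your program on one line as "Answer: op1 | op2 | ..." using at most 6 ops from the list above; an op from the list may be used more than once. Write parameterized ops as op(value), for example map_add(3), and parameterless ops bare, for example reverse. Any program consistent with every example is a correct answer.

map_neg | reverse | filter_lt(8) | take(2) | map_neg

Check, running the answer program on each example:
  [-44, 10, 38, -38, -36] -> [44, -10, -38, 38, 36] -> [36, 38, -38, -10, 44] -> [-38, -10] -> [-38, -10] -> [38, 10]
  [-27, 35, -33] -> [27, -35, 33] -> [33, -35, 27] -> [-35] -> [-35] -> [35]
  [34, -33, -41, -14, 14] -> [-34, 33, 41, 14, -14] -> [-14, 14, 41, 33, -34] -> [-14, -34] -> [-14, -34] -> [14, 34]
  [-26, -9, 34, 35, 43, 17] -> [26, 9, -34, -35, -43, -17] -> [-17, -43, -35, -34, 9, 26] -> [-17, -43, -35, -34] -> [-17, -43] -> [17, 43]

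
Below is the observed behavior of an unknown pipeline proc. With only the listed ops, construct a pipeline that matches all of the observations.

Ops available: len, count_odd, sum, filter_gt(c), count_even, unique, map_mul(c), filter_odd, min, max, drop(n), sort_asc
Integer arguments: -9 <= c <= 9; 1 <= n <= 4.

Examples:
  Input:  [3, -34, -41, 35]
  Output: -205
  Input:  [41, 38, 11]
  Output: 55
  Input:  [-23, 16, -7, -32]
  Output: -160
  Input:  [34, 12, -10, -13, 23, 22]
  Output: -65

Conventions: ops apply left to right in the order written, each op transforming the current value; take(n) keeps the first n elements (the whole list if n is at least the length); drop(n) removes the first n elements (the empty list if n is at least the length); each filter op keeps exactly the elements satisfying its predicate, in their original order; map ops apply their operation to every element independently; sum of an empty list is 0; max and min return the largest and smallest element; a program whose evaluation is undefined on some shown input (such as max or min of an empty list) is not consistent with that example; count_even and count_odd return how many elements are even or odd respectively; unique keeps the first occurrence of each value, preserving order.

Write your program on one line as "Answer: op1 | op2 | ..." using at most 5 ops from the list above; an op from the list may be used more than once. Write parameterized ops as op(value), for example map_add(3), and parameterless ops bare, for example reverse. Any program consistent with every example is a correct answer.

map_mul(-1) | sort_asc | map_mul(-5) | min

Check, running the answer program on each example:
  [3, -34, -41, 35] -> [-3, 34, 41, -35] -> [-35, -3, 34, 41] -> [175, 15, -170, -205] -> -205
  [41, 38, 11] -> [-41, -38, -11] -> [-41, -38, -11] -> [205, 190, 55] -> 55
  [-23, 16, -7, -32] -> [23, -16, 7, 32] -> [-16, 7, 23, 32] -> [80, -35, -115, -160] -> -160
  [34, 12, -10, -13, 23, 22] -> [-34, -12, 10, 13, -23, -22] -> [-34, -23, -22, -12, 10, 13] -> [170, 115, 110, 60, -50, -65] -> -65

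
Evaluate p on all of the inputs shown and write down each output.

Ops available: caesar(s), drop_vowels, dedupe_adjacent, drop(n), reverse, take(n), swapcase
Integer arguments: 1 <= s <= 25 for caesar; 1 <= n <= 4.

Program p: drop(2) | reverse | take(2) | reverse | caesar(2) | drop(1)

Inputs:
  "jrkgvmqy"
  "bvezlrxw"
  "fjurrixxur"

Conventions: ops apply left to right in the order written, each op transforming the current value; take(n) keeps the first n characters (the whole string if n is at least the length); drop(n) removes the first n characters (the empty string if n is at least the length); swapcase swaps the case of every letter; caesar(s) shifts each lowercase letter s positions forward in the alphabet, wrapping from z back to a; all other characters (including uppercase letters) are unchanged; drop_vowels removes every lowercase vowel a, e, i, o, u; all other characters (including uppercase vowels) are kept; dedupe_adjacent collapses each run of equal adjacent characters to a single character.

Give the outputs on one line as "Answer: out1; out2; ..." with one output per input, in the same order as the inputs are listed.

Execution, op by op:
  "jrkgvmqy" -> "kgvmqy" -> "yqmvgk" -> "yq" -> "qy" -> "sa" -> "a"
  "bvezlrxw" -> "ezlrxw" -> "wxrlze" -> "wx" -> "xw" -> "zy" -> "y"
  "fjurrixxur" -> "urrixxur" -> "ruxxirru" -> "ru" -> "ur" -> "wt" -> "t"

"a"; "y"; "t"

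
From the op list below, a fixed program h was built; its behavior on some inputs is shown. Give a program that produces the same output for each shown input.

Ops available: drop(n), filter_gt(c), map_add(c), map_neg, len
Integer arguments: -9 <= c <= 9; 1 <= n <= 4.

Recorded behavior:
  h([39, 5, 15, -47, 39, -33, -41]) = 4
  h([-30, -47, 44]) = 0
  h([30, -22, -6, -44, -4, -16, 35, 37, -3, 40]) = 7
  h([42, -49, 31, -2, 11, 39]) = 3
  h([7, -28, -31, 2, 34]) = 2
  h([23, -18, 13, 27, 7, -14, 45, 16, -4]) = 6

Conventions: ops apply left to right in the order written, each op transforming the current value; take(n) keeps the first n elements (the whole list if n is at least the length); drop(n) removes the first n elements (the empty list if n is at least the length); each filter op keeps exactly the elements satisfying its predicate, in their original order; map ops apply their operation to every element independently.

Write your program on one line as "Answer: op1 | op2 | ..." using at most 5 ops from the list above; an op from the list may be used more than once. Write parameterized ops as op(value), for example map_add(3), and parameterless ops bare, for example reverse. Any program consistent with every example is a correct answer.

map_add(1) | map_add(3) | drop(3) | len

Check, running the answer program on each example:
  [39, 5, 15, -47, 39, -33, -41] -> [40, 6, 16, -46, 40, -32, -40] -> [43, 9, 19, -43, 43, -29, -37] -> [-43, 43, -29, -37] -> 4
  [-30, -47, 44] -> [-29, -46, 45] -> [-26, -43, 48] -> [] -> 0
  [30, -22, -6, -44, -4, -16, 35, 37, -3, 40] -> [31, -21, -5, -43, -3, -15, 36, 38, -2, 41] -> [34, -18, -2, -40, 0, -12, 39, 41, 1, 44] -> [-40, 0, -12, 39, 41, 1, 44] -> 7
  [42, -49, 31, -2, 11, 39] -> [43, -48, 32, -1, 12, 40] -> [46, -45, 35, 2, 15, 43] -> [2, 15, 43] -> 3
  [7, -28, -31, 2, 34] -> [8, -27, -30, 3, 35] -> [11, -24, -27, 6, 38] -> [6, 38] -> 2
  [23, -18, 13, 27, 7, -14, 45, 16, -4] -> [24, -17, 14, 28, 8, -13, 46, 17, -3] -> [27, -14, 17, 31, 11, -10, 49, 20, 0] -> [31, 11, -10, 49, 20, 0] -> 6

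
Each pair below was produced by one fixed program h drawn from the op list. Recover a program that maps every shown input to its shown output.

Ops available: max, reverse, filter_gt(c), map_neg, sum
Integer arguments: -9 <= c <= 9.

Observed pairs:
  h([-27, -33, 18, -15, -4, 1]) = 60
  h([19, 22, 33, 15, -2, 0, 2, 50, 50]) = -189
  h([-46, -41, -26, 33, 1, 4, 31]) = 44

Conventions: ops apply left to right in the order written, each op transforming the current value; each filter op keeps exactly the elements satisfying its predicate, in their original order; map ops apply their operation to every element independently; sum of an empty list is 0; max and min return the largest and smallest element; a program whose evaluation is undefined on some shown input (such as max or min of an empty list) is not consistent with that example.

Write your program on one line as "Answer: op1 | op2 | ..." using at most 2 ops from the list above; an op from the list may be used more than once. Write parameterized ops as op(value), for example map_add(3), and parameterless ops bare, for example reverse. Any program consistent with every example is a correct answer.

map_neg | sum

Check, running the answer program on each example:
  [-27, -33, 18, -15, -4, 1] -> [27, 33, -18, 15, 4, -1] -> 60
  [19, 22, 33, 15, -2, 0, 2, 50, 50] -> [-19, -22, -33, -15, 2, 0, -2, -50, -50] -> -189
  [-46, -41, -26, 33, 1, 4, 31] -> [46, 41, 26, -33, -1, -4, -31] -> 44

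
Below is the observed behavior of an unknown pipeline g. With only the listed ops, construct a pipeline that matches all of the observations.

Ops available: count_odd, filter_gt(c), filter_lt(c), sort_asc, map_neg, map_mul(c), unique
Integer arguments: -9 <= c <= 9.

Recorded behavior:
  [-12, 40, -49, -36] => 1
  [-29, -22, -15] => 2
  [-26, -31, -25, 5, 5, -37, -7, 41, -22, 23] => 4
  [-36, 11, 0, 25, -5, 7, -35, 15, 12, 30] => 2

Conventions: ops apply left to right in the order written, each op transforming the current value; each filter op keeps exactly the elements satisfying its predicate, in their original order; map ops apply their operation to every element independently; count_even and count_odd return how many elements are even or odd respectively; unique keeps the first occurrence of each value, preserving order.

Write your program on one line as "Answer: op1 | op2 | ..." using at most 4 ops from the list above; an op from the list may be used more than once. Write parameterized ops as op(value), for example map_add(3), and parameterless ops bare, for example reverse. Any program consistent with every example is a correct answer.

unique | filter_lt(-3) | map_neg | count_odd

Check, running the answer program on each example:
  [-12, 40, -49, -36] -> [-12, 40, -49, -36] -> [-12, -49, -36] -> [12, 49, 36] -> 1
  [-29, -22, -15] -> [-29, -22, -15] -> [-29, -22, -15] -> [29, 22, 15] -> 2
  [-26, -31, -25, 5, 5, -37, -7, 41, -22, 23] -> [-26, -31, -25, 5, -37, -7, 41, -22, 23] -> [-26, -31, -25, -37, -7, -22] -> [26, 31, 25, 37, 7, 22] -> 4
  [-36, 11, 0, 25, -5, 7, -35, 15, 12, 30] -> [-36, 11, 0, 25, -5, 7, -35, 15, 12, 30] -> [-36, -5, -35] -> [36, 5, 35] -> 2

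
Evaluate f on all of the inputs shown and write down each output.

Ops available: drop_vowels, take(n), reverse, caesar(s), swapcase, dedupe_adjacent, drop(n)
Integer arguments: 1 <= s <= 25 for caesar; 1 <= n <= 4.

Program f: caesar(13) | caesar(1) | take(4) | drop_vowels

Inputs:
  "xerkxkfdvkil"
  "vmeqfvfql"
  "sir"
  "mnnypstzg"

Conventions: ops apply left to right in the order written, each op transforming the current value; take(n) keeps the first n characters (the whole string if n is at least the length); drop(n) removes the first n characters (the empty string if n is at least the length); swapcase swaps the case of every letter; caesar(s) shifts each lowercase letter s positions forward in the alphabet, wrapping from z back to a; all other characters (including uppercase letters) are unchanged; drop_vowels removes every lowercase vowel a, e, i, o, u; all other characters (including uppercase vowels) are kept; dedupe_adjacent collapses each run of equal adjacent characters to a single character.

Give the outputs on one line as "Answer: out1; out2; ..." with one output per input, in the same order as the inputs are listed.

"lsfy"; "js"; "gwf"; "bbm"

Execution, op by op:
  "xerkxkfdvkil" -> "krexkxsqixvy" -> "lsfylytrjywz" -> "lsfy" -> "lsfy"
  "vmeqfvfql" -> "izrdsisdy" -> "jasetjtez" -> "jase" -> "js"
  "sir" -> "fve" -> "gwf" -> "gwf" -> "gwf"
  "mnnypstzg" -> "zaalcfgmt" -> "abbmdghnu" -> "abbm" -> "bbm"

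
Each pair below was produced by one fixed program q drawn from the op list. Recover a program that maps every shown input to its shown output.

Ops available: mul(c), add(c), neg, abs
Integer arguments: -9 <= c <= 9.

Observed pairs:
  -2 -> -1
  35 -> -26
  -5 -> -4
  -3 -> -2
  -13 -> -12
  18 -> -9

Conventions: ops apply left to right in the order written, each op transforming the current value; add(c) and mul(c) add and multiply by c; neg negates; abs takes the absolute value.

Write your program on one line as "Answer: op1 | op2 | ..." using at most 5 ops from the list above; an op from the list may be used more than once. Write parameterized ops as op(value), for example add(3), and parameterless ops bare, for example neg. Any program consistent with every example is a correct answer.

add(-4) | neg | abs | neg | add(5)

Check, running the answer program on each example:
  -2 -> -6 -> 6 -> 6 -> -6 -> -1
  35 -> 31 -> -31 -> 31 -> -31 -> -26
  -5 -> -9 -> 9 -> 9 -> -9 -> -4
  -3 -> -7 -> 7 -> 7 -> -7 -> -2
  -13 -> -17 -> 17 -> 17 -> -17 -> -12
  18 -> 14 -> -14 -> 14 -> -14 -> -9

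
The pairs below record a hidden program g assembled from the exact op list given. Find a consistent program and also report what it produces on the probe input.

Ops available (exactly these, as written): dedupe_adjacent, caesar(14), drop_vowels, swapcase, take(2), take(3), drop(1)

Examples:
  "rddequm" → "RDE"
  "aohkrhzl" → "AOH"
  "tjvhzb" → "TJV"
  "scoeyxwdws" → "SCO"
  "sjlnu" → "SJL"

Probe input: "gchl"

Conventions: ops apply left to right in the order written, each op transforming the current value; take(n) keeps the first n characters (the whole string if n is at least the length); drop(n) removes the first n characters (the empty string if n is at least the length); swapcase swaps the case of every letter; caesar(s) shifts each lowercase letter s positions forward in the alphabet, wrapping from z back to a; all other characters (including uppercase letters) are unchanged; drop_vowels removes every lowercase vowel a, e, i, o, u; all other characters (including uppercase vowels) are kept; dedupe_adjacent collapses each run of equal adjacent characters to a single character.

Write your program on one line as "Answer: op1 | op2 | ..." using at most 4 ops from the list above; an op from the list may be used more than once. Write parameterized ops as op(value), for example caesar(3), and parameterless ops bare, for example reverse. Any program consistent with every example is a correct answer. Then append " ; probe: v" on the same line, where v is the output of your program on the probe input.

dedupe_adjacent | swapcase | take(3) ; probe: "GCH"

Check, running the answer program on each example:
  "rddequm" -> "rdequm" -> "RDEQUM" -> "RDE"
  "aohkrhzl" -> "aohkrhzl" -> "AOHKRHZL" -> "AOH"
  "tjvhzb" -> "tjvhzb" -> "TJVHZB" -> "TJV"
  "scoeyxwdws" -> "scoeyxwdws" -> "SCOEYXWDWS" -> "SCO"
  "sjlnu" -> "sjlnu" -> "SJLNU" -> "SJL"
  probe: "gchl" -> "gchl" -> "GCHL" -> "GCH"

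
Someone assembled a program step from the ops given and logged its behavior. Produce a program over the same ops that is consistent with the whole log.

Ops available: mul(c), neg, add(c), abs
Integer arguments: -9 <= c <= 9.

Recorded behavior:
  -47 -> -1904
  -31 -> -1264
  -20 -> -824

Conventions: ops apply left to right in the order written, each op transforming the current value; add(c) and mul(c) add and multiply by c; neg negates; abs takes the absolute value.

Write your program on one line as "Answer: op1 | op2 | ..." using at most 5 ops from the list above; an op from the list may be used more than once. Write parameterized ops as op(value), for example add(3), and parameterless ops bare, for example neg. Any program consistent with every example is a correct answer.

abs | mul(5) | add(3) | mul(-8)

Check, running the answer program on each example:
  -47 -> 47 -> 235 -> 238 -> -1904
  -31 -> 31 -> 155 -> 158 -> -1264
  -20 -> 20 -> 100 -> 103 -> -824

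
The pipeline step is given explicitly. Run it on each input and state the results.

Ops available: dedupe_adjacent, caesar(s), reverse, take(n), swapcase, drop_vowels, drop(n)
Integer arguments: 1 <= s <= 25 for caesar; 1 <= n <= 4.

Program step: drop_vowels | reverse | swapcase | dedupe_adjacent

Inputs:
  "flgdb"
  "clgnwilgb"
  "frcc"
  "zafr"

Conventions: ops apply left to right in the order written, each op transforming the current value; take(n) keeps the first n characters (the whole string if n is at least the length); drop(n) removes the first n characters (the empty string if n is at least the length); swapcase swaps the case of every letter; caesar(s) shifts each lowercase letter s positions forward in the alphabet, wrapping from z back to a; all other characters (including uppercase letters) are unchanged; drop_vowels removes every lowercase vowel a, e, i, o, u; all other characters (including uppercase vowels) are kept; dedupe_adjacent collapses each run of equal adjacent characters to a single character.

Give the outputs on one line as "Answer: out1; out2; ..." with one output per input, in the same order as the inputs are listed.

"BDGLF"; "BGLWNGLC"; "CRF"; "RFZ"

Execution, op by op:
  "flgdb" -> "flgdb" -> "bdglf" -> "BDGLF" -> "BDGLF"
  "clgnwilgb" -> "clgnwlgb" -> "bglwnglc" -> "BGLWNGLC" -> "BGLWNGLC"
  "frcc" -> "frcc" -> "ccrf" -> "CCRF" -> "CRF"
  "zafr" -> "zfr" -> "rfz" -> "RFZ" -> "RFZ"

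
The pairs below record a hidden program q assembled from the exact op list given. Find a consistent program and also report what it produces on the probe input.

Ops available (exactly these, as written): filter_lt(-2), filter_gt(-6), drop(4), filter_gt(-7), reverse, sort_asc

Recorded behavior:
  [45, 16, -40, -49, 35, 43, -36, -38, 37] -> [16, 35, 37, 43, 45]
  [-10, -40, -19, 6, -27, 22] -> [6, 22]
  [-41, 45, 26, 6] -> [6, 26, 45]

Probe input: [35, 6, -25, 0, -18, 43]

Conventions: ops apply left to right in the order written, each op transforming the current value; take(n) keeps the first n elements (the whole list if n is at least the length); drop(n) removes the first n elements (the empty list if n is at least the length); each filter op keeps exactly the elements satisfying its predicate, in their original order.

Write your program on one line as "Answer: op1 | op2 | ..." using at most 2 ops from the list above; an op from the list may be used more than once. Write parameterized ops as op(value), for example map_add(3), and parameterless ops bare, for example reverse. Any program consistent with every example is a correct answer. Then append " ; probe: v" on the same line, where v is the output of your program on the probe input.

sort_asc | filter_gt(-7) ; probe: [0, 6, 35, 43]

Check, running the answer program on each example:
  [45, 16, -40, -49, 35, 43, -36, -38, 37] -> [-49, -40, -38, -36, 16, 35, 37, 43, 45] -> [16, 35, 37, 43, 45]
  [-10, -40, -19, 6, -27, 22] -> [-40, -27, -19, -10, 6, 22] -> [6, 22]
  [-41, 45, 26, 6] -> [-41, 6, 26, 45] -> [6, 26, 45]
  probe: [35, 6, -25, 0, -18, 43] -> [-25, -18, 0, 6, 35, 43] -> [0, 6, 35, 43]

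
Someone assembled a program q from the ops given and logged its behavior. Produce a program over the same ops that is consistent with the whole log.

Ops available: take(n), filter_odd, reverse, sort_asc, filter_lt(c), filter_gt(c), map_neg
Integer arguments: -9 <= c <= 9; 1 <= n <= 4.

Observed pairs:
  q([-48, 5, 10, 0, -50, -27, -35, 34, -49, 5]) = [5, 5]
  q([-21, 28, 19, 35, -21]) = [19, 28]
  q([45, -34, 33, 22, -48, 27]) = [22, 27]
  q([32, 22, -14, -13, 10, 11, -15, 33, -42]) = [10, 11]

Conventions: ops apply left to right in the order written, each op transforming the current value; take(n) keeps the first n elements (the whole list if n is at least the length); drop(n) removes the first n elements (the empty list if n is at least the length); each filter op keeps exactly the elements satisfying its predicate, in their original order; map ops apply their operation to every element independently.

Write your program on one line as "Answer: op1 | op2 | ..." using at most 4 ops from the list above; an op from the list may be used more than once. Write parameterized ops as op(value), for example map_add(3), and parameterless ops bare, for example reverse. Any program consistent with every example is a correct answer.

filter_gt(4) | sort_asc | take(2)

Check, running the answer program on each example:
  [-48, 5, 10, 0, -50, -27, -35, 34, -49, 5] -> [5, 10, 34, 5] -> [5, 5, 10, 34] -> [5, 5]
  [-21, 28, 19, 35, -21] -> [28, 19, 35] -> [19, 28, 35] -> [19, 28]
  [45, -34, 33, 22, -48, 27] -> [45, 33, 22, 27] -> [22, 27, 33, 45] -> [22, 27]
  [32, 22, -14, -13, 10, 11, -15, 33, -42] -> [32, 22, 10, 11, 33] -> [10, 11, 22, 32, 33] -> [10, 11]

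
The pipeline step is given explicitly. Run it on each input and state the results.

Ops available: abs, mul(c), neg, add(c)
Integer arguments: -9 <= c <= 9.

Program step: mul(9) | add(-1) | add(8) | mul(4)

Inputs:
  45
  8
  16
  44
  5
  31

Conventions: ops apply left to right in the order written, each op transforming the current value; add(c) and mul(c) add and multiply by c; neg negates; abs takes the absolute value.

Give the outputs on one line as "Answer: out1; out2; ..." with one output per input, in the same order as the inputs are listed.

1648; 316; 604; 1612; 208; 1144

Execution, op by op:
  45 -> 405 -> 404 -> 412 -> 1648
  8 -> 72 -> 71 -> 79 -> 316
  16 -> 144 -> 143 -> 151 -> 604
  44 -> 396 -> 395 -> 403 -> 1612
  5 -> 45 -> 44 -> 52 -> 208
  31 -> 279 -> 278 -> 286 -> 1144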